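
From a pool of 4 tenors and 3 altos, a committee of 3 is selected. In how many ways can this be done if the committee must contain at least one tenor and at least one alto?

Unrestricted: C(7,3) = 35 ways to pick any 3 of the 7.
Selections missing a whole group: no tenors → C(3,3) = 1; no altos → C(4,3) = 4.
Both groups omitted at once is impossible, so 35 − 5 = 30.

30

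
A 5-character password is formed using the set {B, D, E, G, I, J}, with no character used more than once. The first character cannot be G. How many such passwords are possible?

The first character has 6−1 = 5 choices (anything except G).
The remaining 4 characters are filled from the other 5 symbols without repetition: 5 × 4 × 3 × 2 = 120.
Total: 5 × 120 = 600.

600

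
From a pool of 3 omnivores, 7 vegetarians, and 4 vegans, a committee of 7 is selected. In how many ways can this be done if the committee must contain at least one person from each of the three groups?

2982

With no constraint there are C(14,7) = 3432 possible selections.
Subtract selections that omit an entire group: no omnivores → C(11,7) = 330; no vegetarians → C(7,7) = 1; no vegans → C(10,7) = 120.
Add back selections omitting two groups (i.e. drawn from a single group): C(3,7) + C(7,7) + C(4,7) = 1.
By inclusion–exclusion: 3432 − 451 + 1 = 2982.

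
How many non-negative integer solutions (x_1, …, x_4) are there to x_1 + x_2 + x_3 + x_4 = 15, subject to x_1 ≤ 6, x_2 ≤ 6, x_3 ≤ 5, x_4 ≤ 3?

By stars and bars, unrestricted non-negative solutions to x_1+…+x_4 = 15 number C(15+3,3) = 816.
Subtract solutions that violate a single cap (substitute x_i' = x_i − (cap_i+1)): x_1 ≥ 7 gives C(11,3) = 165; x_2 ≥ 7 gives C(11,3) = 165; x_3 ≥ 6 gives C(12,3) = 220; x_4 ≥ 4 gives C(14,3) = 364. Together 914.
Add back pairs where two caps are both exceeded: 4 + 10 + 35 + 10 + 35 + 56 = 150.
By inclusion–exclusion the count is 816 − 914 + 150 = 52.

52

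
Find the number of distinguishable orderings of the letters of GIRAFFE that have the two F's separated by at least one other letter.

There are 7!/(2!) = 2520 arrangements of GIRAFFE in total.
Arrangements with the F's together: treat FF as one letter, giving (6)! = 720.
Subtracting, 2520 − 720 = 1800 arrangements keep the F's apart.

1800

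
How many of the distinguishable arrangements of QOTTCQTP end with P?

420

Fix P in the last position and arrange the remaining 7 letters.
Those 7 letters have Q appearing twice and T appearing 3 times, giving (7)!/(3!·2!) = 420.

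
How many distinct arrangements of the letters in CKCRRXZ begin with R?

360

With the first slot taken by R, it remains to arrange the other 6 letters (CKCRXZ).
Those 6 letters have C appearing twice, giving (6)!/(2!) = 360.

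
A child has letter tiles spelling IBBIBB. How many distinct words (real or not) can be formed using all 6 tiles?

15

IBBIBB has 6 letters with B appearing 4 times and I appearing twice.
The number of distinct arrangements is 6!/(4!·2!) = 720/48 = 15.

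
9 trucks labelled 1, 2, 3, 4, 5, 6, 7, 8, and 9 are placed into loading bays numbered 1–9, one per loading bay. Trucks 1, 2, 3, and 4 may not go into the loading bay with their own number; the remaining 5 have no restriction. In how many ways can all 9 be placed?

Let Aᵢ (for 1 ≤ i ≤ 4) be the placements that put truck i in its forbidden loading bay. Any j of these fix j positions, leaving (9−j)! ways to fill the rest, and there are C(4,j) ways to pick which j.
By inclusion–exclusion, the number of valid placements is Σ_{j=0}^{4} (−1)^j C(4,j)·(9−j)!.
Computing: 362880 − 161280 + 30240 − 2880 + 120 = 229080.

229080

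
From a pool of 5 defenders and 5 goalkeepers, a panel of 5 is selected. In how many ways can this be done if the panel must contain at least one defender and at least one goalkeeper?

With no constraint there are C(10,5) = 252 possible selections.
Subtract selections that omit an entire group: no defenders → C(5,5) = 1; no goalkeepers → C(5,5) = 1.
Both groups omitted at once is impossible, so 252 − 2 = 250.

250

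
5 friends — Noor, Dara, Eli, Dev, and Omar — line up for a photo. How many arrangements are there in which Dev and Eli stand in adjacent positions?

Treat {Dev, Eli} as a single unit. There are 4 units to order, and the pair itself can be ordered 2 ways.
That gives 2 × 4! = 2 × 24 = 48.

48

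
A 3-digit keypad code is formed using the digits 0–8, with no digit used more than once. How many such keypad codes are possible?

504

With no repetition, fill the 3 digits in order: 9 choices, then 8, down to 7.
That product is 9 × 8 × 7 = 504.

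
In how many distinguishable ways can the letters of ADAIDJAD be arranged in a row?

1120

ADAIDJAD has 8 letters with A appearing 3 times and D appearing 3 times.
Dividing 8! = 40320 by 3!·3! = 36 for the repeated letters gives 1120.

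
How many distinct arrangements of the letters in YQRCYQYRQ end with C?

Fix C in the last position and arrange the remaining 8 letters.
Those 8 letters have Q appearing 3 times, R appearing twice, and Y appearing 3 times, giving (8)!/(3!·3!·2!) = 560.

560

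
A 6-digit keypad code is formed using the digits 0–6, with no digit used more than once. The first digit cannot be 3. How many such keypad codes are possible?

The first digit has 7−1 = 6 choices (anything except 3).
The remaining 5 digits are filled from the other 6 symbols without repetition: 6 × 5 × 4 × 3 × 2 = 720.
Total: 6 × 720 = 4320.

4320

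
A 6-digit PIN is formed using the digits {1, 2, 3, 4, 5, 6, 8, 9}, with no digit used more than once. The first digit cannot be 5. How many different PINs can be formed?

17640

The first digit has 8−1 = 7 choices (anything except 5).
The remaining 5 digits are filled from the other 7 symbols without repetition: 7 × 6 × 5 × 4 × 3 = 2520.
Total: 7 × 2520 = 17640.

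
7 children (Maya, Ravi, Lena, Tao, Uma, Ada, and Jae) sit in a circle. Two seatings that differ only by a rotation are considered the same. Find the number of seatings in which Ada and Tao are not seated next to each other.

All circular seatings of 7 people number (6)! = 720.
Seatings with Ada beside Tao: treat them as a block with 2 internal orders, giving 2 × (5)! = 240.
Subtracting, 720 − 240 = 480.

480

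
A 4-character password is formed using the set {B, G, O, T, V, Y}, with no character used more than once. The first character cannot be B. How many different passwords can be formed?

300

The first character has 6−1 = 5 choices (anything except B).
The remaining 3 characters are filled from the other 5 symbols without repetition: 5 × 4 × 3 = 60.
Total: 5 × 60 = 300.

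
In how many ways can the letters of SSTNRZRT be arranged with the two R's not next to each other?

3780

Total arrangements of SSTNRZRT: 8!/(2!·2!·2!) = 5040.
If the two R's are adjacent, glue them into one block, leaving 7 items to arrange: (7)!/(2!·2!) = 1260 ways.
Subtracting, 5040 − 1260 = 3780 arrangements keep the R's apart.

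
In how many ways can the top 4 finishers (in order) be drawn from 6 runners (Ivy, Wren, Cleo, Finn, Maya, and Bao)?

360

This is an ordered selection of 4 from 6: P(6,4).
That gives 6 × 5 × 4 × 3 = 360.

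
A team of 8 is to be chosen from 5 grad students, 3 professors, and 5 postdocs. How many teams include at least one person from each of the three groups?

Unrestricted: C(13,8) = 1287 ways to pick any 8 of the 13.
Subtract selections that omit an entire group: no grad students → C(8,8) = 1; no professors → C(10,8) = 45; no postdocs → C(8,8) = 1.
Add back selections omitting two groups (i.e. drawn from a single group): C(5,8) + C(3,8) + C(5,8) = 0.
By inclusion–exclusion: 1287 − 47 + 0 = 1240.

1240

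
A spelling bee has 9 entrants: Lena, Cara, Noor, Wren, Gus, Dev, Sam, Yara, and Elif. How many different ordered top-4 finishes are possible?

This is an ordered selection of 4 from 9: P(9,4).
That gives 9 × 8 × 7 × 6 = 3024.

3024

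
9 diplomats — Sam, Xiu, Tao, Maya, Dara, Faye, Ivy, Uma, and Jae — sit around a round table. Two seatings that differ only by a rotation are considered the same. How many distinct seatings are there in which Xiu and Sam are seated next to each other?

10080

Treat {Xiu, Sam} as one unit (2 internal orders) and seat the resulting 8 units around the table: (7)! circular arrangements.
So 2 × (7)! = 2 × 5040 = 10080.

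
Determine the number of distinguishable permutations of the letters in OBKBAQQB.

OBKBAQQB has 8 letters with B appearing 3 times and Q appearing twice.
The number of distinct arrangements is 8!/(3!·2!) = 40320/12 = 3360.

3360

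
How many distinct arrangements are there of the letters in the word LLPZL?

Letter multiplicities in LLPZL: L×3, P×1, Z×1.
The number of distinct arrangements is 5!/(3!) = 120/6 = 20.

20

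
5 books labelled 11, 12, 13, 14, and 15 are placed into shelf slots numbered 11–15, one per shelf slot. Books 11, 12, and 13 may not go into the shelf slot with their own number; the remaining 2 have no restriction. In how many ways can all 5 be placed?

64

Let Aᵢ (for i ∈ {11, 12, 13}) be the placements that put book i in its forbidden shelf slot. Any j of these fix j positions, leaving (5−j)! ways to fill the rest, and there are C(3,j) ways to pick which j.
By inclusion–exclusion, the number of valid placements is Σ_{j=0}^{3} (−1)^j C(3,j)·(5−j)!.
Computing: 120 − 72 + 18 − 2 = 64.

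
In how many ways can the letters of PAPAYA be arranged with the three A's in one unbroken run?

12

Treat the 3 copies of A as a single block. The multiset to arrange is then {AAA, P, P, Y}, 4 items in all.
That gives (4)!/(2!) = 12 arrangements.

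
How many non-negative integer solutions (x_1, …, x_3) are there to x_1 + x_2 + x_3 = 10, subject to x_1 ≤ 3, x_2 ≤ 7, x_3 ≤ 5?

By stars and bars, unrestricted non-negative solutions to x_1+…+x_3 = 10 number C(10+2,2) = 66.
Subtract solutions that violate a single cap (substitute x_i' = x_i − (cap_i+1)): x_1 ≥ 4 gives C(8,2) = 28; x_2 ≥ 8 gives C(4,2) = 6; x_3 ≥ 6 gives C(6,2) = 15. Together 49.
Add back pairs where two caps are both exceeded: 0 + 1 + 0 = 1.
By inclusion–exclusion the count is 66 − 49 + 1 = 18.

18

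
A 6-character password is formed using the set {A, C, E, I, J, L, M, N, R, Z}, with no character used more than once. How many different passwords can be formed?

Choose and order 6 of the 10 symbols: the first character has 10 options, the next 9, and so on down to 5.
10 × 9 × 8 × 7 × 6 × 5 = 151200.

151200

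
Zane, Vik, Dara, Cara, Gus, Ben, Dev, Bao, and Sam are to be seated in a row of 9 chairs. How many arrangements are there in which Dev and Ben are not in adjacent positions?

282240

There are 9! = 362880 arrangements in all. If Dev and Ben are adjacent, merging them into one block gives 2·(8)! = 80640 arrangements.
Complementary counting: 362880 − 80640 = 282240.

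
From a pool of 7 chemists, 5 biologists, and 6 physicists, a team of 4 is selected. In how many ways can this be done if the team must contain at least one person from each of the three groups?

1575

With no constraint there are C(18,4) = 3060 possible selections.
Subtract selections that omit an entire group: no chemists → C(11,4) = 330; no biologists → C(13,4) = 715; no physicists → C(12,4) = 495.
Add back selections omitting two groups (i.e. drawn from a single group): C(7,4) + C(5,4) + C(6,4) = 55.
By inclusion–exclusion: 3060 − 1540 + 55 = 1575.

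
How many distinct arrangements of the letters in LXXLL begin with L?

6

With the first slot taken by L, it remains to arrange the other 4 letters (XXLL).
Those 4 letters have L appearing twice and X appearing twice, giving (4)!/(2!·2!) = 6.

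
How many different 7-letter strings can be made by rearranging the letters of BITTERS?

Letter multiplicities in BITTERS: B×1, E×1, I×1, R×1, S×1, T×2.
So there are 7! / (2!) = 2520 distinguishable arrangements.

2520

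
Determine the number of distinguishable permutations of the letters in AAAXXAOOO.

1260

The 9 letters of AAAXXAOOO have repeats: A appearing 4 times, O appearing 3 times, and X appearing twice.
Dividing 9! = 362880 by 4!·3!·2! = 288 for the repeated letters gives 1260.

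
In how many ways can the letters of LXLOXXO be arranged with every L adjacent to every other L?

60

Treat the 2 copies of L as a single block. The multiset to arrange is then {LL, O, O, X, X, X}, 6 items in all.
That gives (6)!/(3!·2!) = 60 arrangements.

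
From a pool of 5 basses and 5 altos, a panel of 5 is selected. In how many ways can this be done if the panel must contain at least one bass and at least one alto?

250

Total 5-person selections from all 10: C(10,5) = 252.
Selections missing a whole group: no basses → C(5,5) = 1; no altos → C(5,5) = 1.
Both groups omitted at once is impossible, so 252 − 2 = 250.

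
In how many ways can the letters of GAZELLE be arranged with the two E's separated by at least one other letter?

900

There are 7!/(2!·2!) = 1260 arrangements of GAZELLE in total.
If the two E's are adjacent, glue them into one block, leaving 6 items to arrange: (6)!/(2!) = 360 ways.
Subtracting, 1260 − 360 = 900 arrangements keep the E's apart.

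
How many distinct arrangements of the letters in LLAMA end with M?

6

Fix M in the last position and arrange the remaining 4 letters.
Those 4 letters have A appearing twice and L appearing twice, giving (4)!/(2!·2!) = 6.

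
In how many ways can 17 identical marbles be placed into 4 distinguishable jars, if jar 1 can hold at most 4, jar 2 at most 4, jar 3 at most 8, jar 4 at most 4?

Ignoring the caps, the number of non-negative solutions to x_1+…+x_4 = 17 is C(20,3) = 1140.
Subtract solutions that violate a single cap (substitute x_i' = x_i − (cap_i+1)): x_1 ≥ 5 gives C(15,3) = 455; x_2 ≥ 5 gives C(15,3) = 455; x_3 ≥ 9 gives C(11,3) = 165; x_4 ≥ 5 gives C(15,3) = 455. Together 1530.
Add back pairs where two caps are both exceeded: 120 + 20 + 120 + 20 + 120 + 20 = 420.
Subtract triples: 0 + 10 + 0 + 0 = 10.
By inclusion–exclusion the count is 1140 − 1530 + 420 − 10 = 20.

20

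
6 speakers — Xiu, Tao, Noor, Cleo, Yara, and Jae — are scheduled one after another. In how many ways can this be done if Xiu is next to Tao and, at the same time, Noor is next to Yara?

96

Treat {Xiu,Tao} as one block (2 orders) and {Noor,Yara} as another (2 orders).
That leaves 4 units to arrange: 2 × 2 × 4! = 4 × 24 = 96.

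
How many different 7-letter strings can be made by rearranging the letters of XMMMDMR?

210

XMMMDMR has 7 letters with M appearing 4 times.
Dividing 7! = 5040 by 4! = 24 for the repeated letters gives 210.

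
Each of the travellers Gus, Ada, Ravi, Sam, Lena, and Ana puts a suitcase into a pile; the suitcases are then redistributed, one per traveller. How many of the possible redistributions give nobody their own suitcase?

265

Count assignments avoiding every fixed point. For any j of the 6 travellers fixed to their own suitcase, the other 6−j can be arranged in (6−j)! ways.
By inclusion–exclusion this is Σ_{j=0}^{6} (−1)^j C(6,j)·(6−j)!.
Computing: 720 − 720 + 360 − 120 + 30 − 6 + 1 = 265.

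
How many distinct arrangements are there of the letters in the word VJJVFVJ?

140

The 7 letters of VJJVFVJ have repeats: J appearing 3 times and V appearing 3 times.
The number of distinct arrangements is 7!/(3!·3!) = 5040/36 = 140.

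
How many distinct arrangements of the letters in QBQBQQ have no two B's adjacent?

10

There are 6!/(4!·2!) = 15 arrangements of QBQBQQ in total.
Arrangements with the B's together: treat BB as one letter, giving (5)!/(4!) = 5.
Hence 15 − 5 = 10.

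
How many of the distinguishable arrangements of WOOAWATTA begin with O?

1680

With the first slot taken by O, it remains to arrange the other 8 letters (WOAWATTA).
Those 8 letters have A appearing 3 times, T appearing twice, and W appearing twice, giving (8)!/(3!·2!·2!) = 1680.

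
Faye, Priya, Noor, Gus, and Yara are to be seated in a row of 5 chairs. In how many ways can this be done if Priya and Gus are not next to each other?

Of the 5! = 120 arrangements, those with Priya and Gus adjacent number 2 × 4! = 48 (treat the pair as a block with 2 internal orders).
Complementary counting: 120 − 48 = 72.

72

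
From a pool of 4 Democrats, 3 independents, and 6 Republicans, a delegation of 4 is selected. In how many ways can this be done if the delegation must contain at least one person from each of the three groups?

Unrestricted: C(13,4) = 715 ways to pick any 4 of the 13.
Selections missing a whole group: no Democrats → C(9,4) = 126; no independents → C(10,4) = 210; no Republicans → C(7,4) = 35.
Add back selections omitting two groups (i.e. drawn from a single group): C(4,4) + C(3,4) + C(6,4) = 16.
By inclusion–exclusion: 715 − 371 + 16 = 360.

360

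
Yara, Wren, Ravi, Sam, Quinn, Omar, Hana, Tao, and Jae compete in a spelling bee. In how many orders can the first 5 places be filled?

There are 9 choices for 1st place, 8 for 2nd, and so on down to 5 for position 5.
That gives 9 × 8 × 7 × 6 × 5 = 15120.

15120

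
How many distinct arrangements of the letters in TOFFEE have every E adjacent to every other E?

60

Treat the 2 copies of E as a single block. The multiset to arrange is then {EE, F, F, O, T}, 5 items in all.
That gives (5)!/(2!) = 60 arrangements.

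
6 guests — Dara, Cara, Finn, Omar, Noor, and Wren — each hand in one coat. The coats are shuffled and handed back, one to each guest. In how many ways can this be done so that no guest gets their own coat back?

265

This is the derangement count D_6: permutations of 6 items with no fixed point.
By inclusion–exclusion this is Σ_{j=0}^{6} (−1)^j C(6,j)·(6−j)!.
Computing: 720 − 720 + 360 − 120 + 30 − 6 + 1 = 265.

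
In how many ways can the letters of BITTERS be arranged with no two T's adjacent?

1800

There are 7!/(2!) = 2520 arrangements of BITTERS in total.
If the two T's are adjacent, glue them into one block, leaving 6 items to arrange: (6)! = 720 ways.
Hence 2520 − 720 = 1800.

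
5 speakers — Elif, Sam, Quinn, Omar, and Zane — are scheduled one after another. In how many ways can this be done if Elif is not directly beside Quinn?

Of the 5! = 120 arrangements, those with Elif and Quinn adjacent number 2 × 4! = 48 (treat the pair as a block with 2 internal orders).
Complementary counting: 120 − 48 = 72.

72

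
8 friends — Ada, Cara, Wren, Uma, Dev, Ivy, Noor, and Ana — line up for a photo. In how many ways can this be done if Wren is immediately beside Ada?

Treat {Wren, Ada} as a single unit. There are 7 units to order, and the pair itself can be ordered 2 ways.
That gives 2 × 7! = 2 × 5040 = 10080.

10080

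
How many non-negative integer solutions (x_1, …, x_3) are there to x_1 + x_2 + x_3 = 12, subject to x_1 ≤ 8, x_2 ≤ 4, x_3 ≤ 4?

By stars and bars, unrestricted non-negative solutions to x_1+…+x_3 = 12 number C(12+2,2) = 91.
Subtract solutions that violate a single cap (substitute x_i' = x_i − (cap_i+1)): x_1 ≥ 9 gives C(5,2) = 10; x_2 ≥ 5 gives C(9,2) = 36; x_3 ≥ 5 gives C(9,2) = 36. Together 82.
Add back pairs where two caps are both exceeded: 0 + 0 + 6 = 6.
By inclusion–exclusion the count is 91 − 82 + 6 = 15.

15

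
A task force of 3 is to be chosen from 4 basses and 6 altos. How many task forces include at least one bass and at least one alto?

96

With no constraint there are C(10,3) = 120 possible selections.
Subtract selections that omit an entire group: no basses → C(6,3) = 20; no altos → C(4,3) = 4.
Both groups omitted at once is impossible, so 120 − 24 = 96.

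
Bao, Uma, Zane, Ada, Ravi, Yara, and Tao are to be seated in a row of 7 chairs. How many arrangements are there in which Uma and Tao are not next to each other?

Of the 7! = 5040 arrangements, those with Uma and Tao adjacent number 2 × 6! = 1440 (treat the pair as a block with 2 internal orders).
So 5040 − 1440 = 3600 arrangements keep them apart.

3600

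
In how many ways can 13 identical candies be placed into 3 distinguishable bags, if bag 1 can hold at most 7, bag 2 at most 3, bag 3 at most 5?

By stars and bars, unrestricted non-negative solutions to x_1+…+x_3 = 13 number C(13+2,2) = 105.
Subtract solutions that violate a single cap (substitute x_i' = x_i − (cap_i+1)): x_1 ≥ 8 gives C(7,2) = 21; x_2 ≥ 4 gives C(11,2) = 55; x_3 ≥ 6 gives C(9,2) = 36. Together 112.
Add back pairs where two caps are both exceeded: 3 + 0 + 10 = 13.
By inclusion–exclusion the count is 105 − 112 + 13 = 6.

6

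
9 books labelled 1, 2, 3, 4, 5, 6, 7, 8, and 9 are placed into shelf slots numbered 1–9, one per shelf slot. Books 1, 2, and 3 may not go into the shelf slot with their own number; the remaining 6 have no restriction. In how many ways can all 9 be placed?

256320

Let Aᵢ (for i ∈ {1, 2, 3}) be the placements that put book i in its forbidden shelf slot. Any j of these fix j positions, leaving (9−j)! ways to fill the rest, and there are C(3,j) ways to pick which j.
By inclusion–exclusion, the number of valid placements is Σ_{j=0}^{3} (−1)^j C(3,j)·(9−j)!.
Computing: 362880 − 120960 + 15120 − 720 = 256320.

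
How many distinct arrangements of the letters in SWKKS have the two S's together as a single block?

12

Treat the 2 copies of S as a single block. The multiset to arrange is then {SS, K, K, W}, 4 items in all.
That gives (4)!/(2!) = 12 arrangements.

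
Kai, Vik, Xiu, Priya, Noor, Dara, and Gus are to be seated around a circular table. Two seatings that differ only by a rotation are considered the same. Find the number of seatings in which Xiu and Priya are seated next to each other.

Treat {Xiu, Priya} as one unit (2 internal orders) and seat the resulting 6 units around the table: (5)! circular arrangements.
So 2 × (5)! = 2 × 120 = 240.

240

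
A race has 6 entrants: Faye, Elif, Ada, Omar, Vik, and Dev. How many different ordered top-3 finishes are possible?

There are 6 choices for 1st place, 5 for 2nd, and 4 for 3rd.
That gives 6 × 5 × 4 = 120.

120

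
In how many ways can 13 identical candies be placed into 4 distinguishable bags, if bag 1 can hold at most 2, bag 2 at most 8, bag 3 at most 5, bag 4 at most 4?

59

Without the upper bounds there are C(16,3) = 560 ways to split 13 among 4 bags.
Subtract solutions that violate a single cap (substitute x_i' = x_i − (cap_i+1)): x_1 ≥ 3 gives C(13,3) = 286; x_2 ≥ 9 gives C(7,3) = 35; x_3 ≥ 6 gives C(10,3) = 120; x_4 ≥ 5 gives C(11,3) = 165. Together 606.
Add back pairs where two caps are both exceeded: 4 + 35 + 56 + 0 + 0 + 10 = 105.
By inclusion–exclusion the count is 560 − 606 + 105 = 59.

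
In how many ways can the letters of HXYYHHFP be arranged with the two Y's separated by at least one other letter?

2520

There are 8!/(3!·2!) = 3360 arrangements of HXYYHHFP in total.
Arrangements with the Y's together: treat YY as one letter, giving (7)!/(3!) = 840.
Hence 3360 − 840 = 2520.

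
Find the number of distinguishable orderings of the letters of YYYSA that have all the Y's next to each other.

6

Treat the 3 copies of Y as a single block. The multiset to arrange is then {YYY, A, S}, 3 items in all.
All 3 items are distinct, so there are (3)! = 6 arrangements.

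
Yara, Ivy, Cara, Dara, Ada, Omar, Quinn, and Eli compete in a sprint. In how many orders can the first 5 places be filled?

6720

This is an ordered selection of 5 from 8: P(8,5).
That gives 8 × 7 × 6 × 5 × 4 = 6720.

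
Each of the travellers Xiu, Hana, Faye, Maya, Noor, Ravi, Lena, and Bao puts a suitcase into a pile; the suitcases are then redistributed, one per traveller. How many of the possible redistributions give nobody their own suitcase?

14833

This is the derangement count D_8: permutations of 8 items with no fixed point.
By inclusion–exclusion this is Σ_{j=0}^{8} (−1)^j C(8,j)·(8−j)!.
Computing: 40320 − 40320 + 20160 − 6720 + 1680 − 336 + 56 − 8 + 1 = 14833.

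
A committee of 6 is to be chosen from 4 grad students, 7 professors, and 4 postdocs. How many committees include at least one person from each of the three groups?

Unrestricted: C(15,6) = 5005 ways to pick any 6 of the 15.
Selections missing a whole group: no grad students → C(11,6) = 462; no professors → C(8,6) = 28; no postdocs → C(11,6) = 462.
Add back selections omitting two groups (i.e. drawn from a single group): C(4,6) + C(7,6) + C(4,6) = 7.
By inclusion–exclusion: 5005 − 952 + 7 = 4060.

4060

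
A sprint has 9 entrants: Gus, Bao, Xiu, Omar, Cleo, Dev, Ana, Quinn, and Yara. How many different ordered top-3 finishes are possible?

This is an ordered selection of 3 from 9: P(9,3).
That gives 9 × 8 × 7 = 504.

504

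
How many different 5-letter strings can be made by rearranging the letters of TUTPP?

Letter multiplicities in TUTPP: P×2, T×2, U×1.
Dividing 5! = 120 by 2!·2! = 4 for the repeated letters gives 30.

30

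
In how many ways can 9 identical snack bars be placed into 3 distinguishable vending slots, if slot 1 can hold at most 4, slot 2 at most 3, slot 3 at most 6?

Without the upper bounds there are C(11,2) = 55 ways to split 9 among 3 vending slots.
Subtract solutions that violate a single cap (substitute x_i' = x_i − (cap_i+1)): x_1 ≥ 5 gives C(6,2) = 15; x_2 ≥ 4 gives C(7,2) = 21; x_3 ≥ 7 gives C(4,2) = 6. Together 42.
Add back pairs where two caps are both exceeded: 1 + 0 + 0 = 1.
By inclusion–exclusion the count is 55 − 42 + 1 = 14.

14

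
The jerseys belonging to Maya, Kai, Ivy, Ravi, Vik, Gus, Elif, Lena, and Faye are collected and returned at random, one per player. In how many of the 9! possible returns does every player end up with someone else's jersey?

133496

Count assignments avoiding every fixed point. For any j of the 9 players fixed to their old jersey, the other 9−j can be arranged in (9−j)! ways.
By inclusion–exclusion this is Σ_{j=0}^{9} (−1)^j C(9,j)·(9−j)!.
Computing: 362880 − 362880 + 181440 − 60480 + 15120 − 3024 + 504 − 72 + 9 − 1 = 133496.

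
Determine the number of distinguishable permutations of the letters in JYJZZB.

180

JYJZZB has 6 letters with J appearing twice and Z appearing twice.
So there are 6! / (2!·2!) = 180 distinguishable arrangements.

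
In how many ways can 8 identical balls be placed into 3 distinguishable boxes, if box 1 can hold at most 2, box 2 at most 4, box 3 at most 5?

Without the upper bounds there are C(10,2) = 45 ways to split 8 among 3 boxes.
Subtract solutions that violate a single cap (substitute x_i' = x_i − (cap_i+1)): x_1 ≥ 3 gives C(7,2) = 21; x_2 ≥ 5 gives C(5,2) = 10; x_3 ≥ 6 gives C(4,2) = 6. Together 37.
Add back pairs where two caps are both exceeded: 1 + 0 + 0 = 1.
By inclusion–exclusion the count is 45 − 37 + 1 = 9.

9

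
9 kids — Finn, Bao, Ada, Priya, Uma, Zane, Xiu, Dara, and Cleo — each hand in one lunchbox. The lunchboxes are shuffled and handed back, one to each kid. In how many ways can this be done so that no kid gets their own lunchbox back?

Count assignments avoiding every fixed point. For any j of the 9 kids fixed to their own lunchbox, the other 9−j can be arranged in (9−j)! ways.
By inclusion–exclusion this is Σ_{j=0}^{9} (−1)^j C(9,j)·(9−j)!.
Computing: 362880 − 362880 + 181440 − 60480 + 15120 − 3024 + 504 − 72 + 9 − 1 = 133496.

133496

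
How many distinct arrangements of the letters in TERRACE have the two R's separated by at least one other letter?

There are 7!/(2!·2!) = 1260 arrangements of TERRACE in total.
If the two R's are adjacent, glue them into one block, leaving 6 items to arrange: (6)!/(2!) = 360 ways.
Hence 1260 − 360 = 900.

900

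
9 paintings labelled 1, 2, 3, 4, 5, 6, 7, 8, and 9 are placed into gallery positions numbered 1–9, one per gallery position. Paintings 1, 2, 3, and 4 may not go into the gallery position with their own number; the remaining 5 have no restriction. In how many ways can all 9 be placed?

229080

Let Aᵢ (for 1 ≤ i ≤ 4) be the placements that put painting i in its forbidden gallery position. Any j of these fix j positions, leaving (9−j)! ways to fill the rest, and there are C(4,j) ways to pick which j.
By inclusion–exclusion, the number of valid placements is Σ_{j=0}^{4} (−1)^j C(4,j)·(9−j)!.
Computing: 362880 − 161280 + 30240 − 2880 + 120 = 229080.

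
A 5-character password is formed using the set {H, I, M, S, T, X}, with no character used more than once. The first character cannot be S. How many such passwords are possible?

The first character has 6−1 = 5 choices (anything except S).
The remaining 4 characters are filled from the other 5 symbols without repetition: 5 × 4 × 3 × 2 = 120.
Total: 5 × 120 = 600.

600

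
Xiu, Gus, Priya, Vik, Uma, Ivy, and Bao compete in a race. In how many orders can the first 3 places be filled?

There are 7 choices for 1st place, 6 for 2nd, and 5 for 3rd.
That gives 7 × 6 × 5 = 210.

210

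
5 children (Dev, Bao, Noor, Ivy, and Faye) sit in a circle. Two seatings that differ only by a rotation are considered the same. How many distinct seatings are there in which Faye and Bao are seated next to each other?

12

Treat {Faye, Bao} as one unit (2 internal orders) and seat the resulting 4 units around the table: (3)! circular arrangements.
So 2 × (3)! = 2 × 6 = 12.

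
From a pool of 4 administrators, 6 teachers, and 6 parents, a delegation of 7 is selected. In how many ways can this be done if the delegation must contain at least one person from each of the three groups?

10408

Unrestricted: C(16,7) = 11440 ways to pick any 7 of the 16.
Subtract selections that omit an entire group: no administrators → C(12,7) = 792; no teachers → C(10,7) = 120; no parents → C(10,7) = 120.
Add back selections omitting two groups (i.e. drawn from a single group): C(4,7) + C(6,7) + C(6,7) = 0.
By inclusion–exclusion: 11440 − 1032 + 0 = 10408.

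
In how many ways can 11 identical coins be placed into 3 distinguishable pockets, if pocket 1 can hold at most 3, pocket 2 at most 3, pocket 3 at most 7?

By stars and bars, unrestricted non-negative solutions to x_1+…+x_3 = 11 number C(11+2,2) = 78.
Subtract solutions that violate a single cap (substitute x_i' = x_i − (cap_i+1)): x_1 ≥ 4 gives C(9,2) = 36; x_2 ≥ 4 gives C(9,2) = 36; x_3 ≥ 8 gives C(5,2) = 10. Together 82.
Add back pairs where two caps are both exceeded: 10 + 0 + 0 = 10.
By inclusion–exclusion the count is 78 − 82 + 10 = 6.

6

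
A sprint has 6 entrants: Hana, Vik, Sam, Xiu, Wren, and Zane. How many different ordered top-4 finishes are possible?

This is an ordered selection of 4 from 6: P(6,4).
That gives 6 × 5 × 4 × 3 = 360.

360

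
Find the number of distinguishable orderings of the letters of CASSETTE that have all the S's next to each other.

1260

Treat the 2 copies of S as a single block. The multiset to arrange is then {SS, A, C, E, E, T, T}, 7 items in all.
That gives (7)!/(2!·2!) = 1260 arrangements.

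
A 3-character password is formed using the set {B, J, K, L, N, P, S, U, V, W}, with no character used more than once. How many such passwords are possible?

Choose and order 3 of the 10 symbols: the first character has 10 options, the next 9, then 8.
That product is 10 × 9 × 8 = 720.

720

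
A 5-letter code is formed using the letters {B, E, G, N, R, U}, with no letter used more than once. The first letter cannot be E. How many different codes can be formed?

The first letter has 6−1 = 5 choices (anything except E).
The remaining 4 letters are filled from the other 5 symbols without repetition: 5 × 4 × 3 × 2 = 120.
Total: 5 × 120 = 600.

600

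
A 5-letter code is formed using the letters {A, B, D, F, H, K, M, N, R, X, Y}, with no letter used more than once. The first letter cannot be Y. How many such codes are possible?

The first letter has 11−1 = 10 choices (anything except Y).
The remaining 4 letters are filled from the other 10 symbols without repetition: 10 × 9 × 8 × 7 = 5040.
Total: 10 × 5040 = 50400.

50400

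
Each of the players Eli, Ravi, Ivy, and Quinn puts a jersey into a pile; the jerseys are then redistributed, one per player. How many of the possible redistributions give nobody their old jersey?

Let Aᵢ be the assignments in which player i gets their old jersey. We want the size of the complement of A₁∪…∪A_4.
By inclusion–exclusion this is Σ_{j=0}^{4} (−1)^j C(4,j)·(4−j)!.
Computing: 24 − 24 + 12 − 4 + 1 = 9.

9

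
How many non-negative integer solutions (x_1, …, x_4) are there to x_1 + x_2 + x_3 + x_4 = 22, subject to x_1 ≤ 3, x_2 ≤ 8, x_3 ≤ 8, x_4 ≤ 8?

52

Without the upper bounds there are C(25,3) = 2300 ways to split 22 among 4 variables.
Subtract solutions that violate a single cap (substitute x_i' = x_i − (cap_i+1)): x_1 ≥ 4 gives C(21,3) = 1330; x_2 ≥ 9 gives C(16,3) = 560; x_3 ≥ 9 gives C(16,3) = 560; x_4 ≥ 9 gives C(16,3) = 560. Together 3010.
Add back pairs where two caps are both exceeded: 220 + 220 + 220 + 35 + 35 + 35 = 765.
Subtract triples: 1 + 1 + 1 + 0 = 3.
By inclusion–exclusion the count is 2300 − 3010 + 765 − 3 = 52.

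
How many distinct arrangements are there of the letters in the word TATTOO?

Letter multiplicities in TATTOO: A×1, O×2, T×3.
Dividing 6! = 720 by 3!·2! = 12 for the repeated letters gives 60.

60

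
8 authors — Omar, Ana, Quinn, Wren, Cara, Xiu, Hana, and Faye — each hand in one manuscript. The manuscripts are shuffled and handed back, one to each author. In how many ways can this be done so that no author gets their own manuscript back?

Count assignments avoiding every fixed point. For any j of the 8 authors fixed to their own manuscript, the other 8−j can be arranged in (8−j)! ways.
By inclusion–exclusion this is Σ_{j=0}^{8} (−1)^j C(8,j)·(8−j)!.
Computing: 40320 − 40320 + 20160 − 6720 + 1680 − 336 + 56 − 8 + 1 = 14833.

14833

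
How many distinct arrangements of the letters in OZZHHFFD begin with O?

630

With the first slot taken by O, it remains to arrange the other 7 letters (ZZHHFFD).
Those 7 letters have F appearing twice, H appearing twice, and Z appearing twice, giving (7)!/(2!·2!·2!) = 630.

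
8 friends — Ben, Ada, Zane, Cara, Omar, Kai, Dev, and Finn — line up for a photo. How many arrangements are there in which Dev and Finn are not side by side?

There are 8! = 40320 arrangements in all. If Dev and Finn are adjacent, merging them into one block gives 2·(7)! = 10080 arrangements.
So 40320 − 10080 = 30240 arrangements keep them apart.

30240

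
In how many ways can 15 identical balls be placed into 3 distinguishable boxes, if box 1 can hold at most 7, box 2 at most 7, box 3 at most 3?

Ignoring the caps, the number of non-negative solutions to x_1+…+x_3 = 15 is C(17,2) = 136.
Subtract solutions that violate a single cap (substitute x_i' = x_i − (cap_i+1)): x_1 ≥ 8 gives C(9,2) = 36; x_2 ≥ 8 gives C(9,2) = 36; x_3 ≥ 4 gives C(13,2) = 78. Together 150.
Add back pairs where two caps are both exceeded: 0 + 10 + 10 = 20.
By inclusion–exclusion the count is 136 − 150 + 20 = 6.

6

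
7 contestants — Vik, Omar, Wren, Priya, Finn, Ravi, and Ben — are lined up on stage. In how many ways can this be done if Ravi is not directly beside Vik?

3600

There are 7! = 5040 arrangements in all. If Ravi and Vik are adjacent, merging them into one block gives 2·(6)! = 1440 arrangements.
Complementary counting: 5040 − 1440 = 3600.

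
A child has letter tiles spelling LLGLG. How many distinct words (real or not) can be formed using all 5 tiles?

The 5 letters of LLGLG have repeats: G appearing twice and L appearing 3 times.
Dividing 5! = 120 by 3!·2! = 12 for the repeated letters gives 10.

10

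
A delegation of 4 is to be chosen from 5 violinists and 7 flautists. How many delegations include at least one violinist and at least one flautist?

With no constraint there are C(12,4) = 495 possible selections.
Selections missing a whole group: no violinists → C(7,4) = 35; no flautists → C(5,4) = 5.
Both groups omitted at once is impossible, so 495 − 40 = 455.

455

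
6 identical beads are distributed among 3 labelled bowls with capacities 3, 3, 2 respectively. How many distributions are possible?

6

By stars and bars, unrestricted non-negative solutions to x_1+…+x_3 = 6 number C(6+2,2) = 28.
Subtract solutions that violate a single cap (substitute x_i' = x_i − (cap_i+1)): x_1 ≥ 4 gives C(4,2) = 6; x_2 ≥ 4 gives C(4,2) = 6; x_3 ≥ 3 gives C(5,2) = 10. Together 22.
No two caps can be exceeded simultaneously, so the pair terms are all 0.
By inclusion–exclusion the count is 28 − 22 + 0 = 6.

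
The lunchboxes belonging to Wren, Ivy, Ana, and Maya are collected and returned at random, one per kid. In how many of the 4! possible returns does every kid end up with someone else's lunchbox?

9

This is the derangement count D_4: permutations of 4 items with no fixed point.
By inclusion–exclusion this is Σ_{j=0}^{4} (−1)^j C(4,j)·(4−j)!.
Computing: 24 − 24 + 12 − 4 + 1 = 9.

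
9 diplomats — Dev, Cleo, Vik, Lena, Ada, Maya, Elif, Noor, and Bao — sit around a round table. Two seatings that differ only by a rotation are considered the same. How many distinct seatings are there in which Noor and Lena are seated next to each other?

10080

Glue Noor and Lena into a block (2 internal orders). Seating 8 units around a circle gives (7)! arrangements.
So 2 × (7)! = 2 × 5040 = 10080.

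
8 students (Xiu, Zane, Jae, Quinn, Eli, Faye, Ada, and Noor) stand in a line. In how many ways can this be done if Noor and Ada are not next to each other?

Of the 8! = 40320 arrangements, those with Noor and Ada adjacent number 2 × 7! = 10080 (treat the pair as a block with 2 internal orders).
So 40320 − 10080 = 30240 arrangements keep them apart.

30240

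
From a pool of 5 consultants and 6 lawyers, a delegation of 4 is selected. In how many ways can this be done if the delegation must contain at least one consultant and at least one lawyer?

With no constraint there are C(11,4) = 330 possible selections.
Subtract selections that omit an entire group: no consultants → C(6,4) = 15; no lawyers → C(5,4) = 5.
Both groups omitted at once is impossible, so 330 − 20 = 310.

310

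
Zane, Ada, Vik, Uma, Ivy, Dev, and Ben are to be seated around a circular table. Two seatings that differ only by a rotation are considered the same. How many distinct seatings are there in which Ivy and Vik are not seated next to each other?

All circular seatings of 7 people number (6)! = 720.
Those with Ivy next to Vik: fuse the pair into one unit and seat 6 units around a circle — 2·(5)! = 240.
Subtracting, 720 − 240 = 480.

480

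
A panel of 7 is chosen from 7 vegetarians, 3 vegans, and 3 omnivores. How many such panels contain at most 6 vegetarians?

Split by how many vegetarians are chosen (0 through 6).
Sum: C(7,0)·C(6,7) + C(7,1)·C(6,6) + C(7,2)·C(6,5) + C(7,3)·C(6,4) + C(7,4)·C(6,3) + C(7,5)·C(6,2) + C(7,6)·C(6,1) = 0 + 7 + 126 + 525 + 700 + 315 + 42 = 1715.

1715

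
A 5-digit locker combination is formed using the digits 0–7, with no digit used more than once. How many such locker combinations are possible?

6720

This is a permutation of 5 out of 8: P(8,5) = 8!/3!.
That product is 8 × 7 × 6 × 5 × 4 = 6720.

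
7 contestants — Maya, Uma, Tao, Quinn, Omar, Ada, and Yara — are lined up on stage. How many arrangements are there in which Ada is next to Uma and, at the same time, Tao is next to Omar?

480

Treat {Ada,Uma} as one block (2 orders) and {Tao,Omar} as another (2 orders).
That leaves 5 units to arrange: 2 × 2 × 5! = 4 × 120 = 480.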